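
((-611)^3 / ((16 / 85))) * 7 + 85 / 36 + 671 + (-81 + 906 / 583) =-712117453652051 / 83952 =-8482435840.15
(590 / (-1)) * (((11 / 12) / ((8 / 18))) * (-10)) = 48675 / 4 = 12168.75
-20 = -20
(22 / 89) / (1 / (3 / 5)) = 66 / 445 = 0.15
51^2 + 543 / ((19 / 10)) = 54849 / 19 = 2886.79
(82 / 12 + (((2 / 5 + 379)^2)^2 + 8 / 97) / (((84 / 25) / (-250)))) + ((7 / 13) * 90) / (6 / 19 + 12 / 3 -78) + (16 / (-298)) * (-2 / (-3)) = -121658002881502544383 / 78913380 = -1541665087485.83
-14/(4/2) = -7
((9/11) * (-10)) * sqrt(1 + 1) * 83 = -7470 * sqrt(2)/11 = -960.38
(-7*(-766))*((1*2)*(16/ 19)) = 171584/ 19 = 9030.74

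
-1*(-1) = 1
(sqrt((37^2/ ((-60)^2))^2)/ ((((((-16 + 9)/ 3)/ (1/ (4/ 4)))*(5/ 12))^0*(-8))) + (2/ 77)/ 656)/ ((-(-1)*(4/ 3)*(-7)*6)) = 4318333/ 5091609600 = 0.00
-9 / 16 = -0.56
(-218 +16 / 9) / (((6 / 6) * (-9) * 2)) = 973 / 81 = 12.01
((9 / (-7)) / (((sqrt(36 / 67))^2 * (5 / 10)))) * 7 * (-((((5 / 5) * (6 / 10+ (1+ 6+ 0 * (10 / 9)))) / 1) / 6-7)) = -2881 / 15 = -192.07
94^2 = 8836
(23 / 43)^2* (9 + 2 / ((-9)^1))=41791 / 16641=2.51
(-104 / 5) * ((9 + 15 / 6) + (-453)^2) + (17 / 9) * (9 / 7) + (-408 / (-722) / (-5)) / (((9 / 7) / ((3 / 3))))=-161800678769 / 37905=-4268584.06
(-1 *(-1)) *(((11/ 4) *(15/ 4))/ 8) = 165/ 128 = 1.29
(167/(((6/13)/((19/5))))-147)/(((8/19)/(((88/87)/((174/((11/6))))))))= 84692861/2724840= 31.08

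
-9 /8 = -1.12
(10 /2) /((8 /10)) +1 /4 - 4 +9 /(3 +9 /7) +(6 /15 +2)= 7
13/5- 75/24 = -21/40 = -0.52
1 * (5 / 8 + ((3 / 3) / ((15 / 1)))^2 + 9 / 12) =2483 / 1800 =1.38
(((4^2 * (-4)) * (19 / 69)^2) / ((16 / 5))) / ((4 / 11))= -19855 / 4761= -4.17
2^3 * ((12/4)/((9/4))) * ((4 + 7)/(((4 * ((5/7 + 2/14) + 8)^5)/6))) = 184877/57258302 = 0.00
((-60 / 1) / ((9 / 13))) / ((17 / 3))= -260 / 17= -15.29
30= 30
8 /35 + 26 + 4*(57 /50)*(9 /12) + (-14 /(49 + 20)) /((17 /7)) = 12137921 /410550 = 29.57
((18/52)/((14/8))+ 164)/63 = 14942/5733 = 2.61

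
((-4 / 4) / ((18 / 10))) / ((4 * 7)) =-0.02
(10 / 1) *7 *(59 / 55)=826 / 11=75.09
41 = 41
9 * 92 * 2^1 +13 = 1669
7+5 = 12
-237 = -237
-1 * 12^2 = -144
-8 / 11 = -0.73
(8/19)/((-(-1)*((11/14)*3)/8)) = 896/627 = 1.43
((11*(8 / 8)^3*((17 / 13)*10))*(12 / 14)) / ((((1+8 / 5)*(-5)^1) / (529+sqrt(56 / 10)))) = -5935380 / 1183 - 4488*sqrt(35) / 1183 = -5039.67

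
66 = 66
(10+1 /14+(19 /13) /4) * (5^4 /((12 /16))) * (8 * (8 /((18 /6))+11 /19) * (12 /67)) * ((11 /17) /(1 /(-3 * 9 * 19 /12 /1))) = -115964475000 /103649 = -1118819.04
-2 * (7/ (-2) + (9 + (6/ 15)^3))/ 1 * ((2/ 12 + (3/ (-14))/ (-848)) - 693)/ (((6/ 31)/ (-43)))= -45754207538429/ 26712000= -1712870.90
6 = 6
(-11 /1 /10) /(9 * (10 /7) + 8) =-77 /1460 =-0.05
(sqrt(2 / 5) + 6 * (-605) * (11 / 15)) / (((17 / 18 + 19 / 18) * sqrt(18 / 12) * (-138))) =sqrt(6) * (13310 - sqrt(10)) / 4140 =7.87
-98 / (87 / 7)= -686 / 87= -7.89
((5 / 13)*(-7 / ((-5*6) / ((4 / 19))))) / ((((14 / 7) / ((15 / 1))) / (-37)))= -1295 / 247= -5.24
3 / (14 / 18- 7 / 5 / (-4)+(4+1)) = 540 / 1103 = 0.49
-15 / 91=-0.16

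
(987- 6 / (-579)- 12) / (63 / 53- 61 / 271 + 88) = 2702786251 / 246612312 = 10.96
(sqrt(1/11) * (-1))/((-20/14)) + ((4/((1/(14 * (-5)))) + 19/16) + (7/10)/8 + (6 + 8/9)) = -97861/360 + 7 * sqrt(11)/110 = -271.63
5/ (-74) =-5/ 74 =-0.07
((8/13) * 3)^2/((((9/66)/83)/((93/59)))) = 3269.99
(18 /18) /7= 1 /7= 0.14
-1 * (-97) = 97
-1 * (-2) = 2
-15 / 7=-2.14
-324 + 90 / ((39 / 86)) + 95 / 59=-95053 / 767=-123.93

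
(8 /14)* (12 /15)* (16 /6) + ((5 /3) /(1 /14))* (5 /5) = 2578 /105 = 24.55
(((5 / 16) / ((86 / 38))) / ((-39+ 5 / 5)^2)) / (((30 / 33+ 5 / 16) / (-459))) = -5049 / 140524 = -0.04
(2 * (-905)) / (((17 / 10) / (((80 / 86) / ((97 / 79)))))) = -57196000 / 70907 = -806.63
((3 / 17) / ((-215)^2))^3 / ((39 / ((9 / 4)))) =0.00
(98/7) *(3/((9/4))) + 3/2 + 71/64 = 21.28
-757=-757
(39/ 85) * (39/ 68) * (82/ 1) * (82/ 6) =852267/ 2890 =294.90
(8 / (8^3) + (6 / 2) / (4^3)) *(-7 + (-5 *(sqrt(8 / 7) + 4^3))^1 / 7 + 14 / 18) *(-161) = 115 *sqrt(14) / 56 + 9407 / 18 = 530.29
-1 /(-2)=1 /2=0.50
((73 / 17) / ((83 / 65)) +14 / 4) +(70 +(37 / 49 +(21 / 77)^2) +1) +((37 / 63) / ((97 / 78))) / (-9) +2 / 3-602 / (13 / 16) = -376897852821445 / 569662078986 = -661.62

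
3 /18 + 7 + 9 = 97 /6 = 16.17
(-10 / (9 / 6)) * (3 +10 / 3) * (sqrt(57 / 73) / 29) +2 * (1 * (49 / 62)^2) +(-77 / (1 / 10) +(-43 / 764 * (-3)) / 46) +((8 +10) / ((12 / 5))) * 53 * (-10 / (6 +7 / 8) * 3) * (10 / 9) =-1001590845529 / 371507224 -380 * sqrt(4161) / 19053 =-2697.31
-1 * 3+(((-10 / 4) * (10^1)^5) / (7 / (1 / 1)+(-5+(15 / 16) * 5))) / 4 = -1000321 / 107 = -9348.79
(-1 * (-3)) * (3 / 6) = 3 / 2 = 1.50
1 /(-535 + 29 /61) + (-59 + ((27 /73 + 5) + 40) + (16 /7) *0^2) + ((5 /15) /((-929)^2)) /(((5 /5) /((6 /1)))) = -28003451632867 /2054242983758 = -13.63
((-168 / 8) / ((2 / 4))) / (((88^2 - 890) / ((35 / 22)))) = -735 / 75394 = -0.01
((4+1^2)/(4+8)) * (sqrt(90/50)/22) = sqrt(5)/88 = 0.03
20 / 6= 10 / 3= 3.33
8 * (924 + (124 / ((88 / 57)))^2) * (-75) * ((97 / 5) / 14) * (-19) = 98678965725 / 847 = 116504091.77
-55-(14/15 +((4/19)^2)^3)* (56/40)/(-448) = -6209726940113/112910114400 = -55.00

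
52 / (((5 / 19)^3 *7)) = 356668 / 875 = 407.62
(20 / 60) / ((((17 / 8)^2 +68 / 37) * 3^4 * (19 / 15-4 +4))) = 2368 / 4630851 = 0.00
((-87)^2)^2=57289761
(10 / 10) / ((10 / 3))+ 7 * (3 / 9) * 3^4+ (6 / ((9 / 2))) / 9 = 51151 / 270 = 189.45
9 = 9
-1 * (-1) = 1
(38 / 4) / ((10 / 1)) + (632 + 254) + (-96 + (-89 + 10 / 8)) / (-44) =784191 / 880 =891.13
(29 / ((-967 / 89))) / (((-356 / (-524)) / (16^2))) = -972544 / 967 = -1005.73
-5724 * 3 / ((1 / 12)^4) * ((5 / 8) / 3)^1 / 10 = -7418304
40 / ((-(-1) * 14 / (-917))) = -2620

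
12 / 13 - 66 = -846 / 13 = -65.08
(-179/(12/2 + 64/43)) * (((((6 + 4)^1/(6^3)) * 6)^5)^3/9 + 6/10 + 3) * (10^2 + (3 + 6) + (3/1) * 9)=-143012170860090324156131041/12219852816594796584960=-11703.26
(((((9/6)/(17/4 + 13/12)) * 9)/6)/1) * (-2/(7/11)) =-297/224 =-1.33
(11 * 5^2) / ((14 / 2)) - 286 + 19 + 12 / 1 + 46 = -1188 / 7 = -169.71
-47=-47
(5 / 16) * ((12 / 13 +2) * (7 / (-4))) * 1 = -1.60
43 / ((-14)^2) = 43 / 196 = 0.22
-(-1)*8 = 8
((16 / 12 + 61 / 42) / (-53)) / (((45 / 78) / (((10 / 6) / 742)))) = -169 / 825846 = -0.00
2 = 2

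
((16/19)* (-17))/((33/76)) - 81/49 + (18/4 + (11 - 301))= -1035277/3234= -320.12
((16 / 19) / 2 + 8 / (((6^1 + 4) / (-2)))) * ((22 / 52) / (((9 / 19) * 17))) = -616 / 9945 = -0.06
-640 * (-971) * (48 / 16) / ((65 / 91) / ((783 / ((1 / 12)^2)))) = 294288132096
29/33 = 0.88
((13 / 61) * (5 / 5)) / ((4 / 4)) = 13 / 61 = 0.21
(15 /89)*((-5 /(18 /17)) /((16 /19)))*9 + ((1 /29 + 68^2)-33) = 378480195 /82592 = 4582.53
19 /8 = 2.38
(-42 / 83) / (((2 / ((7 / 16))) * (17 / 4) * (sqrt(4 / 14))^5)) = -0.60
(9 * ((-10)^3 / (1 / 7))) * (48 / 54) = -56000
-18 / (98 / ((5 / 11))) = -45 / 539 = -0.08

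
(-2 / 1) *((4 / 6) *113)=-150.67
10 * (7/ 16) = 35/ 8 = 4.38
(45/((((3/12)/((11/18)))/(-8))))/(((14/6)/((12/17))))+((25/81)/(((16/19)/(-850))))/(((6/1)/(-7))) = 44990035/462672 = 97.24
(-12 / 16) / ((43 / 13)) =-0.23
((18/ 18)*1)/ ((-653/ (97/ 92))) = -0.00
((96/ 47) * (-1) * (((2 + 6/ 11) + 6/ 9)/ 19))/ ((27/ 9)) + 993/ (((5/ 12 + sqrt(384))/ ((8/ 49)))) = -1222767712/ 4200540729 + 9151488 * sqrt(6)/ 2708279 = 7.99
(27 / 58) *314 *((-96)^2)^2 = 360038006784 / 29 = 12415103682.21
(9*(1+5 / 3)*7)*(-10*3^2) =-15120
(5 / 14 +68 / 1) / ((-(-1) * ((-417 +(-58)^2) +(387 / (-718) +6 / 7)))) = 343563 / 14813221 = 0.02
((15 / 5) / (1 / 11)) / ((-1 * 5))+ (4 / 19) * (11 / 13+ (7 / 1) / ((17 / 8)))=-5.73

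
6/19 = 0.32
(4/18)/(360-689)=-2/2961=-0.00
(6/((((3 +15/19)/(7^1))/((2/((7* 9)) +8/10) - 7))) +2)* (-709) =25408433/540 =47052.65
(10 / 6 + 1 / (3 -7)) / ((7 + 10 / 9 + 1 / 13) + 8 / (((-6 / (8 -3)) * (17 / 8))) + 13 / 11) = 123981 / 545452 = 0.23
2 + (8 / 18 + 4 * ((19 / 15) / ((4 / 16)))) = 1022 / 45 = 22.71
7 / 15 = 0.47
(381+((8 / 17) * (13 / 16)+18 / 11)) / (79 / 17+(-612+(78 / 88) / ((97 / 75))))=-0.63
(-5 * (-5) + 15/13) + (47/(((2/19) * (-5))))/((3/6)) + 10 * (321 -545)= -2392.45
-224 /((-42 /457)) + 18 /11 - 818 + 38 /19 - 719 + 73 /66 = 905.08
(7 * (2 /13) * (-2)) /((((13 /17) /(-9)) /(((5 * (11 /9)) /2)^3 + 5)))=23268665 /27378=849.90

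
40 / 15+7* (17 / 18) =167 / 18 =9.28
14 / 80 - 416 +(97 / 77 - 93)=-1563301 / 3080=-507.57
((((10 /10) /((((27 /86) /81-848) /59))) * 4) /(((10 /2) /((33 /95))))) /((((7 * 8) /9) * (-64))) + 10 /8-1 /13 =710023977671 /605241291200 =1.17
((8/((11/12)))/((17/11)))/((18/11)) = 176/51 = 3.45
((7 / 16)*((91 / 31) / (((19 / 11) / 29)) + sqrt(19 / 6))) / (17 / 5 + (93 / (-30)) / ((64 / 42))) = 70*sqrt(114) / 1311 + 4064060 / 257393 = 16.36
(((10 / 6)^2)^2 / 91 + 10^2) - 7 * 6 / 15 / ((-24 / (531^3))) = 2575071238409 / 147420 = 17467584.03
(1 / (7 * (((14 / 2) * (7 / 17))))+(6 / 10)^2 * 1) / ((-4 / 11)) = -9658 / 8575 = -1.13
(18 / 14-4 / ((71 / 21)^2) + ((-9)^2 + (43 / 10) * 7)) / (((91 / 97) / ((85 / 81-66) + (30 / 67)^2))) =-90285597892436771 / 11675910412530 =-7732.64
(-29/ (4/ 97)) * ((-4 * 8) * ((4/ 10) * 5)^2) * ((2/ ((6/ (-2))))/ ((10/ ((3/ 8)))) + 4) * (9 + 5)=25046952/ 5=5009390.40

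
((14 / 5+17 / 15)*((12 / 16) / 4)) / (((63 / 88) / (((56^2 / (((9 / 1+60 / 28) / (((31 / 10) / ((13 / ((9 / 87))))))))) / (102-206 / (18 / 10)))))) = -140833 / 245050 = -0.57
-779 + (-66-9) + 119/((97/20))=-80458/97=-829.46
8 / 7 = 1.14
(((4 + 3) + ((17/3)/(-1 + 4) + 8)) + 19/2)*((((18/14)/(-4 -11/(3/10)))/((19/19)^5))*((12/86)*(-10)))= 21375/18361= 1.16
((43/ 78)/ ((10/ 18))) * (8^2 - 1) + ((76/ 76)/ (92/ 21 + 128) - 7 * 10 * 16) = -38217221/ 36140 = -1057.48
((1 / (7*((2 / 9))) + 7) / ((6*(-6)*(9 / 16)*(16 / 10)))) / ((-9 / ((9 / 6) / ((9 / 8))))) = 535 / 15309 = 0.03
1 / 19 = 0.05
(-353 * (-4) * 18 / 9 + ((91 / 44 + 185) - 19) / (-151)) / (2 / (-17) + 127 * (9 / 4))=318839437 / 32261603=9.88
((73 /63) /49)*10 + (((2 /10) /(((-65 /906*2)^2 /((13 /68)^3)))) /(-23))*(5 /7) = 130806368803 /558124660800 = 0.23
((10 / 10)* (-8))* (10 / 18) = -40 / 9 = -4.44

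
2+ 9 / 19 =47 / 19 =2.47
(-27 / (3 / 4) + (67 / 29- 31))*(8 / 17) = -15008 / 493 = -30.44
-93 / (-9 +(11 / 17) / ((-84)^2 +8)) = 11168184 / 1080781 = 10.33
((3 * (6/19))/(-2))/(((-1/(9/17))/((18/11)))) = 1458/3553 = 0.41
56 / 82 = 28 / 41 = 0.68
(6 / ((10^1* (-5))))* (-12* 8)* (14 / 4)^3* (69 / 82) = 426006 / 1025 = 415.62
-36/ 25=-1.44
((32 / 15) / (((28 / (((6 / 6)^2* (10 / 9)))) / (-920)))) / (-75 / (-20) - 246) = 58880 / 183141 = 0.32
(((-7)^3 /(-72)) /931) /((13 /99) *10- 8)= -0.00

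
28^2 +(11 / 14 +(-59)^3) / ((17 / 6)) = -501917 / 7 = -71702.43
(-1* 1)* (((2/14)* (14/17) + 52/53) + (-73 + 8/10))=320311/4505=71.10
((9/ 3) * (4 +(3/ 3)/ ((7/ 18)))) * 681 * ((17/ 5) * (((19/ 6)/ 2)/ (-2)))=-5059149/ 140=-36136.78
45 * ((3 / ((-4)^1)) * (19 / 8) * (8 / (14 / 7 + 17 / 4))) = -513 / 5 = -102.60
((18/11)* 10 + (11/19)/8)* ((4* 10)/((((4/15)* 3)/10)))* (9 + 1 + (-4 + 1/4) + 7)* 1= 182061625/1672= 108888.53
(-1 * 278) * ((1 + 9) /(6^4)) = -695 /324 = -2.15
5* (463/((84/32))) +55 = 19675/21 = 936.90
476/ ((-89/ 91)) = -43316/ 89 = -486.70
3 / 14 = 0.21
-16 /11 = -1.45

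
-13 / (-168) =13 / 168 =0.08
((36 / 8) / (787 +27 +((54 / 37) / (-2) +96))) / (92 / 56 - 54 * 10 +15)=-2331 / 246502261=-0.00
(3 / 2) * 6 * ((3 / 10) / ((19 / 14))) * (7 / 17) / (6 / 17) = 441 / 190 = 2.32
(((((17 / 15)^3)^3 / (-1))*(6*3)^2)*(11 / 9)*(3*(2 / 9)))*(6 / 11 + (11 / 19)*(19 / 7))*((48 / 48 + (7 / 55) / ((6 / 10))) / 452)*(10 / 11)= -618554363808352 / 147178094765625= -4.20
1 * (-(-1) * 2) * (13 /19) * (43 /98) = 559 /931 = 0.60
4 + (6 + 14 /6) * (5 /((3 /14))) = 1786 /9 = 198.44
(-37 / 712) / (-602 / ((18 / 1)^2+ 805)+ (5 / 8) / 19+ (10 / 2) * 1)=-0.01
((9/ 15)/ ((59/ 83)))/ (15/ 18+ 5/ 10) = 747/ 1180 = 0.63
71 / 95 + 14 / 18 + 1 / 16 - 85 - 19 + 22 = -1100041 / 13680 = -80.41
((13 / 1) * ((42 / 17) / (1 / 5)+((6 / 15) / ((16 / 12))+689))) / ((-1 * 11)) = -829.23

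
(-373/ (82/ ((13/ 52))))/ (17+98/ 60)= -5595/ 91676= -0.06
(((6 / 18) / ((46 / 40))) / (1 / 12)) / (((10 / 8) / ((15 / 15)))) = 64 / 23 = 2.78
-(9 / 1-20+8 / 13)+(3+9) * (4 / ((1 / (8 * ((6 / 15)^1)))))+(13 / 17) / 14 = 2537687 / 15470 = 164.04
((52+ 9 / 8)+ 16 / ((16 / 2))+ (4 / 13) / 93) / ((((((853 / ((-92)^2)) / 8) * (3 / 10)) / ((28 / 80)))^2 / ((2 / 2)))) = 3743418138116608 / 7917113529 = 472826.13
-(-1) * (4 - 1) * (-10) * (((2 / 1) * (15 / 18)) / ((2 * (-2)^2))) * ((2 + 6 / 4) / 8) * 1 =-175 / 64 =-2.73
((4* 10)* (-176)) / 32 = -220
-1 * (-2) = 2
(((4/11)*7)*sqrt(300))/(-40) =-7*sqrt(3)/11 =-1.10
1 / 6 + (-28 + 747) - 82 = 3823 / 6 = 637.17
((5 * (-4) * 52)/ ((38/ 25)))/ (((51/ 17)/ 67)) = -871000/ 57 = -15280.70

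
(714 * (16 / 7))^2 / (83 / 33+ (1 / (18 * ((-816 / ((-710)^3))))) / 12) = 645486133248 / 492737177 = 1310.00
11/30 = 0.37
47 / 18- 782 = -14029 / 18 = -779.39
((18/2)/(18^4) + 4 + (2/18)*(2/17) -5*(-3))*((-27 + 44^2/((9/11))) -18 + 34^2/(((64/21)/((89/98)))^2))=2358094081076599/51167821824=46085.49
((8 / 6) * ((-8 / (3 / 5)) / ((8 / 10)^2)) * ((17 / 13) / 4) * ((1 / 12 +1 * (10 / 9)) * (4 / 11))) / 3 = -91375 / 69498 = -1.31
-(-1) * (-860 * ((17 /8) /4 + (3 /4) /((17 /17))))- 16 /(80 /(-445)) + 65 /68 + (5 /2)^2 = -136771 /136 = -1005.67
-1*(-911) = 911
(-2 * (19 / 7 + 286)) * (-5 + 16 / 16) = 16168 / 7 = 2309.71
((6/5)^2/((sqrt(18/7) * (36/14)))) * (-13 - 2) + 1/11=-5.15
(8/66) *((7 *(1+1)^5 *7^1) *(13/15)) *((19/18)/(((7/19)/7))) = 3303.53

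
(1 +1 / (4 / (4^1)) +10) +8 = 20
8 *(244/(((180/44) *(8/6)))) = 5368/15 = 357.87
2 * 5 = 10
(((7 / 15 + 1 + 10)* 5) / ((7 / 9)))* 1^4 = 516 / 7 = 73.71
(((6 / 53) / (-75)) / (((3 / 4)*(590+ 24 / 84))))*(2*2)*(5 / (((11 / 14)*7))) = -112 / 9033585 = -0.00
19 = 19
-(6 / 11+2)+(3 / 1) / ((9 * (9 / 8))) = -668 / 297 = -2.25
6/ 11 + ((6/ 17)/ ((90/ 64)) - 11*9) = -98.20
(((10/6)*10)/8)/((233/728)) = 4550/699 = 6.51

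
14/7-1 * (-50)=52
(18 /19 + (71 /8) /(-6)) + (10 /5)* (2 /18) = -847 /2736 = -0.31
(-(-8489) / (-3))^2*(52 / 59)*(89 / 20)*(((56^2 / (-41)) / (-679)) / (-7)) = -5336129983808 / 10558935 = -505366.31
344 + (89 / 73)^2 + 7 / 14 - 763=-4444531 / 10658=-417.01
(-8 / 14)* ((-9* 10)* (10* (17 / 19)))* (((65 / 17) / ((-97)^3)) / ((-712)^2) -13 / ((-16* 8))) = 359476088841675 / 7691956934312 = 46.73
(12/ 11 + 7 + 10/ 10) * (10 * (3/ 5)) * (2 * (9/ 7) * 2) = 21600/ 77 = 280.52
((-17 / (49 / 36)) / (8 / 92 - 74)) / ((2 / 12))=1242 / 1225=1.01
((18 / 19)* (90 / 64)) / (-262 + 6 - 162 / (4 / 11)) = -405 / 213256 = -0.00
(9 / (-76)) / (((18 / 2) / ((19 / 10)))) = -1 / 40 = -0.02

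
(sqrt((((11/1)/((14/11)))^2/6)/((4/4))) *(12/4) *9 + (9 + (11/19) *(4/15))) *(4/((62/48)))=323.37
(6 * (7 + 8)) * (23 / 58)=1035 / 29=35.69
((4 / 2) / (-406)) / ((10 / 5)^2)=-1 / 812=-0.00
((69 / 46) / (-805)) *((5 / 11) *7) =-3 / 506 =-0.01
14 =14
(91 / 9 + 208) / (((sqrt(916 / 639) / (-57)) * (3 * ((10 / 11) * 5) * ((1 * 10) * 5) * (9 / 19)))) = -7795073 * sqrt(16259) / 30915000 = -32.15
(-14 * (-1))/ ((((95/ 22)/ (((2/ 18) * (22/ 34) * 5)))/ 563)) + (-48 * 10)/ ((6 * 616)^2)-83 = 79029438571/ 137884824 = 573.16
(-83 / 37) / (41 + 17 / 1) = -83 / 2146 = -0.04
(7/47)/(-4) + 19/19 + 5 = 5.96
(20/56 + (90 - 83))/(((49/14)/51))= 107.20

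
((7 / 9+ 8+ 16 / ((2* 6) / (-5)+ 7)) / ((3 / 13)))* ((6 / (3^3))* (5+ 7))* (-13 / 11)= -3430024 / 20493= -167.38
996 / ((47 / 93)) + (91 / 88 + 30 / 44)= 8158361 / 4136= 1972.52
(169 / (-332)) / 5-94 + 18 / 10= -153221 / 1660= -92.30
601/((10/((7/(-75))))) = -4207/750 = -5.61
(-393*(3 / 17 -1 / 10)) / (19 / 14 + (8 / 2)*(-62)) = 0.12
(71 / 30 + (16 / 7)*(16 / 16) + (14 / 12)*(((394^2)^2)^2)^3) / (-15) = -47981675378514977484850316121236078613719595851777389754864108497 / 3150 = -15232277897941262693603280000000000000000000000000000000000000.00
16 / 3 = 5.33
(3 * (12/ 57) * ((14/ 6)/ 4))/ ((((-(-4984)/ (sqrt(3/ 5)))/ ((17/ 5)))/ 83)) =1411 * sqrt(15)/ 338200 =0.02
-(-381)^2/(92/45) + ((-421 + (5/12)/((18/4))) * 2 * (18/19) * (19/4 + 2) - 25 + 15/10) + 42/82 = -5476068391/71668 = -76408.84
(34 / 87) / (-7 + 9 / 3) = -17 / 174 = -0.10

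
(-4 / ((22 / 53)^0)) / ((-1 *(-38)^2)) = 1 / 361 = 0.00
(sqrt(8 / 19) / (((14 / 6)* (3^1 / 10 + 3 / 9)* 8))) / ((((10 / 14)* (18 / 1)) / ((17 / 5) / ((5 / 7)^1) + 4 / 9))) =1171* sqrt(38) / 324900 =0.02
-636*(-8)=5088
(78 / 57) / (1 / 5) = 130 / 19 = 6.84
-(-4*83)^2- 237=-110461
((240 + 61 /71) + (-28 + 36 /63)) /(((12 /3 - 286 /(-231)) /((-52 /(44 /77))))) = -5791695 /1562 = -3707.87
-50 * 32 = -1600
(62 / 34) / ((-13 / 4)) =-124 / 221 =-0.56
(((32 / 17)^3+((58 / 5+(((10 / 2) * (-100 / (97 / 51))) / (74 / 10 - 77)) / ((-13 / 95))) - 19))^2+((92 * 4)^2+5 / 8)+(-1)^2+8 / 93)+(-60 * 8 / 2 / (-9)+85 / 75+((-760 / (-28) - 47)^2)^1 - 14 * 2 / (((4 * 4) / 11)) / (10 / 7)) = 2009866609033632873417025283 / 14709527610700387401300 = 136637.06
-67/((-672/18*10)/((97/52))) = 19497/58240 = 0.33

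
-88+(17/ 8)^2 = -5343/ 64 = -83.48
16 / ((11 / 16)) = 256 / 11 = 23.27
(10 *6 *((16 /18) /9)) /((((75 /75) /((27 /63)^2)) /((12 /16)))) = 40 /49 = 0.82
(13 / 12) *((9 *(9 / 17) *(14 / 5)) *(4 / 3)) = 1638 / 85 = 19.27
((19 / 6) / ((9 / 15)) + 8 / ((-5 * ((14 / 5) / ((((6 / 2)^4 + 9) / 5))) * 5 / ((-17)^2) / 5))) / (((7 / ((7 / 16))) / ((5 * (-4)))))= 1869395 / 504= 3709.12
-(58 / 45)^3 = -195112 / 91125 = -2.14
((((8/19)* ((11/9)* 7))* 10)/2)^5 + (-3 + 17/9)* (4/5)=277174567711315688/146211169851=1895714.04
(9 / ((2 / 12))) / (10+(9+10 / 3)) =162 / 67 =2.42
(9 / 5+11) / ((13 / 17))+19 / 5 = 267 / 13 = 20.54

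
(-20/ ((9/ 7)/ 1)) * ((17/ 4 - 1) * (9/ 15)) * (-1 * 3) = 91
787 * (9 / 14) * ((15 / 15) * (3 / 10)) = 21249 / 140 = 151.78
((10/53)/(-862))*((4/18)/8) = -5/822348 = -0.00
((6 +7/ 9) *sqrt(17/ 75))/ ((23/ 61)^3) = 13845841 *sqrt(51)/ 1642545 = 60.20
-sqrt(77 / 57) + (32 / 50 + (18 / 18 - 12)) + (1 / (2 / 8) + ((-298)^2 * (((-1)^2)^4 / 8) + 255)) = 567457 / 50 - sqrt(4389) / 57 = 11347.98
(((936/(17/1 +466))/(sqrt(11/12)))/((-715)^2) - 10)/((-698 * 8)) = 5/2792 - 3 * sqrt(33)/24305956675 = 0.00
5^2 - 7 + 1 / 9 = 163 / 9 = 18.11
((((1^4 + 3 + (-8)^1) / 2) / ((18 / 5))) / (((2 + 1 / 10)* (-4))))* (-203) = -725 / 54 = -13.43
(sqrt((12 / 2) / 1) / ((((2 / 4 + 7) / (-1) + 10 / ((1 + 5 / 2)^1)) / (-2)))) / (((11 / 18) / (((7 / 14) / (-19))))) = -252 * sqrt(6) / 13585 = -0.05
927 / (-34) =-927 / 34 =-27.26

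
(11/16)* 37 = 407/16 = 25.44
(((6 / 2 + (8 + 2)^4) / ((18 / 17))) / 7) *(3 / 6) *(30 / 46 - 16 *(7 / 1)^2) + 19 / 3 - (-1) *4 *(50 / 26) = -5689779781 / 10764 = -528593.44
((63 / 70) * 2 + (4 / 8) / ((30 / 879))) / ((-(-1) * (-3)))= -329 / 60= -5.48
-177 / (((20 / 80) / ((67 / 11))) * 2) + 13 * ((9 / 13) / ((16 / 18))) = -188853 / 88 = -2146.06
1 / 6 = 0.17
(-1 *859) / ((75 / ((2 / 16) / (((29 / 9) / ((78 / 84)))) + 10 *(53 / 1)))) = -1478817463 / 243600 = -6070.68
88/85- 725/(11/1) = -60657/935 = -64.87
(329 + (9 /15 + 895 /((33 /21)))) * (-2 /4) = -49453 /110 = -449.57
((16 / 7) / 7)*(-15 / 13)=-0.38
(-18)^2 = 324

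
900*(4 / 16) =225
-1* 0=0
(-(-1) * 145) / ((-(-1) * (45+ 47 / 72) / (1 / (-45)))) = -232 / 3287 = -0.07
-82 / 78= -41 / 39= -1.05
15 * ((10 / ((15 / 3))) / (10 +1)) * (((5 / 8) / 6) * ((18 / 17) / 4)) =225 / 2992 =0.08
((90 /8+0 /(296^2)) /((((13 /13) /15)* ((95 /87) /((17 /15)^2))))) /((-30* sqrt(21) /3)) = -25143* sqrt(21) /26600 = -4.33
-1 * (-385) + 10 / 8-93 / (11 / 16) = 11043 / 44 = 250.98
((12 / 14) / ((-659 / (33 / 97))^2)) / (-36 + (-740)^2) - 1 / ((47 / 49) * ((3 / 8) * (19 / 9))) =-9209256116456769465 / 6993083088434098978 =-1.32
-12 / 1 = -12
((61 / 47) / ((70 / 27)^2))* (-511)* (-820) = 133095717 / 1645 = 80909.25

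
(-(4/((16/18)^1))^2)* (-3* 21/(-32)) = -5103/128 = -39.87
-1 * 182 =-182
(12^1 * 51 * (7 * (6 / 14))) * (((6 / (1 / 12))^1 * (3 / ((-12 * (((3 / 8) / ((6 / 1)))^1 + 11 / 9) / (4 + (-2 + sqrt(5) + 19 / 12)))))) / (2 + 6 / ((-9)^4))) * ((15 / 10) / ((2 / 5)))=-3496350339 / 20239- 975725676 * sqrt(5) / 20239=-280554.34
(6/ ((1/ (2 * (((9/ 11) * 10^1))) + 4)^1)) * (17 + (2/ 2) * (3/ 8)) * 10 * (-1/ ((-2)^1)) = 128.35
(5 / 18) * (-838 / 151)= -2095 / 1359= -1.54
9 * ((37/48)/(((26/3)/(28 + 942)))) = 161505/208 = 776.47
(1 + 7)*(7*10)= 560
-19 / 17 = -1.12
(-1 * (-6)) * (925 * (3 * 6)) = 99900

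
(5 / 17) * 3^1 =15 / 17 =0.88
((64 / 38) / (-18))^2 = 256 / 29241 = 0.01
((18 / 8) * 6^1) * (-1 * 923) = -24921 / 2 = -12460.50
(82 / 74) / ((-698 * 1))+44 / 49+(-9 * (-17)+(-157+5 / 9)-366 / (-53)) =4.36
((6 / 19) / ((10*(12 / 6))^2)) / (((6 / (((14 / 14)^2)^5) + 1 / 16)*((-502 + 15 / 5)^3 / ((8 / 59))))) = -48 / 337768381169075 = -0.00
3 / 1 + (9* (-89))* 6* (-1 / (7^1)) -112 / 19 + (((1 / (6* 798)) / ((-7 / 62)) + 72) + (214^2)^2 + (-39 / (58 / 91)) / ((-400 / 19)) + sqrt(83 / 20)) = sqrt(415) / 10 + 407695038043117549 / 194392800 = 2097274376.62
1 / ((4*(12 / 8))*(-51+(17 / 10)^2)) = -50 / 14433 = -0.00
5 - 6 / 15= 23 / 5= 4.60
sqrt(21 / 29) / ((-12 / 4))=-sqrt(609) / 87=-0.28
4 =4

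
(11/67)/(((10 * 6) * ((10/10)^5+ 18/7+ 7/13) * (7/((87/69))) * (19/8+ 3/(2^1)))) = 377/12181605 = 0.00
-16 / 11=-1.45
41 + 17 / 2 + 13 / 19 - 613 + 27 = -20361 / 38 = -535.82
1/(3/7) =7/3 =2.33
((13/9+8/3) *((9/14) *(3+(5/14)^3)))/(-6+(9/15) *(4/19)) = -29374855/21436128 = -1.37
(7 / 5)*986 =6902 / 5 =1380.40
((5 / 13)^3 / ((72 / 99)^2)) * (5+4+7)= 15125 / 8788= 1.72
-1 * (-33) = 33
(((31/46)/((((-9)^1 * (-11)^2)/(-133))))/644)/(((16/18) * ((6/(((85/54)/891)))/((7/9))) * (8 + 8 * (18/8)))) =350455/276732131360256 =0.00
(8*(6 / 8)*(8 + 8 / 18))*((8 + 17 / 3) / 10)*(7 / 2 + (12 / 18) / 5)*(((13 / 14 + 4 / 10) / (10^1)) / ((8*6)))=2632241 / 3780000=0.70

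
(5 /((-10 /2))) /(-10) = 1 /10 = 0.10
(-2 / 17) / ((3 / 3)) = -2 / 17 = -0.12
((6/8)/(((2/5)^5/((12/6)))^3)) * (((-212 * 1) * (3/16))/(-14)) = 14556884765625/917504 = 15865745.29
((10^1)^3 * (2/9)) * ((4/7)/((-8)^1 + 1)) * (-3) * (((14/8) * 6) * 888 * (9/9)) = 3552000/7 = 507428.57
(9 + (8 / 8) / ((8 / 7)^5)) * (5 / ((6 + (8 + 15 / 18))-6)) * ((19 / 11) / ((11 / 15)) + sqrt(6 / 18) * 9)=1332598725 / 105070592 + 14027355 * sqrt(3) / 868352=40.66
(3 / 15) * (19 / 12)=19 / 60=0.32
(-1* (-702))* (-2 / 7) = -1404 / 7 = -200.57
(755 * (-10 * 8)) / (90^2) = -604 / 81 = -7.46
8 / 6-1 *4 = -8 / 3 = -2.67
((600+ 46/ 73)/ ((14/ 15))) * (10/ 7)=3288450/ 3577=919.33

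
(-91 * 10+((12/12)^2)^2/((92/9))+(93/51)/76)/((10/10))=-6759485/7429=-909.88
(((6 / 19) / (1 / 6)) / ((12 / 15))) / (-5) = -9 / 19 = -0.47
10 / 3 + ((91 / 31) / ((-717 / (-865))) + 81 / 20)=1618829 / 148180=10.92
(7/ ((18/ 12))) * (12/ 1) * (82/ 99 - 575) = -3183208/ 99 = -32153.62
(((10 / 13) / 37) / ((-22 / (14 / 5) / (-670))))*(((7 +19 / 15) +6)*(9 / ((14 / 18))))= 1548504 / 5291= 292.67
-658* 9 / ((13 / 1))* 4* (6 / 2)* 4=-284256 / 13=-21865.85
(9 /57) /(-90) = -1 /570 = -0.00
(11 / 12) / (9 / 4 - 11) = -11 / 105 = -0.10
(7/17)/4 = 7/68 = 0.10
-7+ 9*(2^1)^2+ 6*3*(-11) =-169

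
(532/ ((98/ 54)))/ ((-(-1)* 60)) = 171/ 35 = 4.89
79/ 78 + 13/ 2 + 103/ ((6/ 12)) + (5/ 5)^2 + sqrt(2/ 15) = sqrt(30)/ 15 + 8366/ 39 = 214.88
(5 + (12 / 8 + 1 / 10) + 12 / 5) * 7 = 63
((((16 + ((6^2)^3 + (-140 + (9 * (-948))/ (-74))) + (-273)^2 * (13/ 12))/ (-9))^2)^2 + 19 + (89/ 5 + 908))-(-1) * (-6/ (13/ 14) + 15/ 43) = 353126051772296170937323489740251/ 8798298892081920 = 40135718972913503.16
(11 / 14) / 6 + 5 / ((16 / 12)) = 163 / 42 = 3.88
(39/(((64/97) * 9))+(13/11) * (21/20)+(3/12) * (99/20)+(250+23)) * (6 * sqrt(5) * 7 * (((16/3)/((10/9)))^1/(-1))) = -62546547 * sqrt(5)/1100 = -127143.94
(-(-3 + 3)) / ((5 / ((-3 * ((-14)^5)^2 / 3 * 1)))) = 0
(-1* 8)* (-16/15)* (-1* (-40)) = 341.33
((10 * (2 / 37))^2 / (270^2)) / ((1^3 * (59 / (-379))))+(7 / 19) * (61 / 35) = 3591661579 / 5593795605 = 0.64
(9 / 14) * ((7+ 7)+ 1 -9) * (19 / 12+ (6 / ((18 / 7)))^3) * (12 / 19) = 4629 / 133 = 34.80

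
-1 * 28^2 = -784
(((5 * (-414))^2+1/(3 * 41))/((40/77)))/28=5797469711/19680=294586.88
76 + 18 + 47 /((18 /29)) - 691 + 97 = -424.28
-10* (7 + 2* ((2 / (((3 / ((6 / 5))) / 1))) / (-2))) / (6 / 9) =-93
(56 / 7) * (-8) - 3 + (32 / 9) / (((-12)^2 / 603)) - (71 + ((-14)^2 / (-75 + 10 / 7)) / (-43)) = -24549008 / 199305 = -123.17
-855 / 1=-855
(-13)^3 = -2197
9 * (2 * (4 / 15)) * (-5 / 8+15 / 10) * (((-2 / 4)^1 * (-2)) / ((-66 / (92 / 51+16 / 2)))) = -350 / 561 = -0.62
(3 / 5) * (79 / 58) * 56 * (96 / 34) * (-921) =-293364288 / 2465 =-119011.88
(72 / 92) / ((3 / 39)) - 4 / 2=188 / 23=8.17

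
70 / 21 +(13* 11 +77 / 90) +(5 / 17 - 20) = 195049 / 1530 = 127.48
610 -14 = 596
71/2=35.50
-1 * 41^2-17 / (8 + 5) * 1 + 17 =-21649 / 13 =-1665.31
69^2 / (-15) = -1587 / 5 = -317.40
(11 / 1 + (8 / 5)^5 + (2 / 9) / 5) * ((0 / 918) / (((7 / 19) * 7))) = 0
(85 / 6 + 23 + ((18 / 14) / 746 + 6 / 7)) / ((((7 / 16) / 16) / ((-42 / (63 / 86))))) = -13115107328 / 164493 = -79730.49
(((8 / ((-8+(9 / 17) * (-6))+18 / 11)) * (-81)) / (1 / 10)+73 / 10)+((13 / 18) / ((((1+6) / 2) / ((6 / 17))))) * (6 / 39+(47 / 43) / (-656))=3854399837731 / 5614167720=686.55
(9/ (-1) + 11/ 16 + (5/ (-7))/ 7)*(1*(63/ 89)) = -59373/ 9968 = -5.96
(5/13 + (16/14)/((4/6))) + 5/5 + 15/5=555/91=6.10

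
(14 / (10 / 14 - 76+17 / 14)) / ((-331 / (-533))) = -104468 / 343247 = -0.30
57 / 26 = 2.19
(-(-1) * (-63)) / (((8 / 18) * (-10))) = 567 / 40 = 14.18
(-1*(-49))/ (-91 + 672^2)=7/ 64499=0.00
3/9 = 0.33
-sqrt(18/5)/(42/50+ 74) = -0.03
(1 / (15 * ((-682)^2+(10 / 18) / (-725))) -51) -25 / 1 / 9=-293781619613 / 5462881371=-53.78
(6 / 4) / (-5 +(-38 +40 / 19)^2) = 1083 / 926638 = 0.00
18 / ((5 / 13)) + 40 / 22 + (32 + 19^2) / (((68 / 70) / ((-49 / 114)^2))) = 999320287 / 8100840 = 123.36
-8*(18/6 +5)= -64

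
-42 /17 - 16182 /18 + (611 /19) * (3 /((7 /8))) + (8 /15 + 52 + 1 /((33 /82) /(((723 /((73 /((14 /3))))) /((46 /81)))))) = -336019400033 /626376135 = -536.45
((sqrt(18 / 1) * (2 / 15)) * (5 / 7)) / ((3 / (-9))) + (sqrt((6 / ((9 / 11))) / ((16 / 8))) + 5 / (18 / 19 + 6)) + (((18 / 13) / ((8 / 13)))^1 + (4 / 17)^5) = -6 * sqrt(2) / 7 + sqrt(33) / 3 + 139179778 / 46855281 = 3.67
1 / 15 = 0.07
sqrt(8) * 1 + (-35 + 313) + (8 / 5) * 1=2 * sqrt(2) + 1398 / 5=282.43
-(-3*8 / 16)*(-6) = -9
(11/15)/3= 11/45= 0.24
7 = 7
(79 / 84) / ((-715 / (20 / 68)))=-79 / 204204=-0.00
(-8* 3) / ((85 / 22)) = -528 / 85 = -6.21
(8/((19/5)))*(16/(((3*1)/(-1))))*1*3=-640/19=-33.68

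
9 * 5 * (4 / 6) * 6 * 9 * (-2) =-3240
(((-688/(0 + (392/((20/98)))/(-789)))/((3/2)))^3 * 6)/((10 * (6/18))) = 166619217787660800/13841287201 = 12037841.23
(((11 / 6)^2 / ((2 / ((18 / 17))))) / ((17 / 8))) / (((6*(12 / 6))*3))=121 / 5202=0.02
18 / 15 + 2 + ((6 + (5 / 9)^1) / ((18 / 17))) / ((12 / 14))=50657 / 4860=10.42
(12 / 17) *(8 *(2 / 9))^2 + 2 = 4.23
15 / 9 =5 / 3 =1.67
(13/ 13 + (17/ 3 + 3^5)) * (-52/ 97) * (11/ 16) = -107107/ 1164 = -92.02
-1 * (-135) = 135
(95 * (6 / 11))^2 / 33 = 108300 / 1331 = 81.37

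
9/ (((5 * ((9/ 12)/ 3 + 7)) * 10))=18/ 725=0.02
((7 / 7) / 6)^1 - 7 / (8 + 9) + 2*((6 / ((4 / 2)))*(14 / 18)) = 451 / 102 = 4.42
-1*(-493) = 493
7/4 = 1.75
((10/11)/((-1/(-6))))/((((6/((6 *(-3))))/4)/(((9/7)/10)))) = -648/77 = -8.42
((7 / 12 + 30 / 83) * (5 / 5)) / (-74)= -941 / 73704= -0.01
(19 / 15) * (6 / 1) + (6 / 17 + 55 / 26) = 22251 / 2210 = 10.07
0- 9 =-9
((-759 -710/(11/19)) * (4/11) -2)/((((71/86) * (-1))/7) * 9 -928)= 52733996/67674695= 0.78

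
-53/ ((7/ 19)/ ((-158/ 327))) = 159106/ 2289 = 69.51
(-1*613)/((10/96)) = -29424/5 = -5884.80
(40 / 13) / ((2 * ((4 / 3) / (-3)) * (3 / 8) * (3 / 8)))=-320 / 13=-24.62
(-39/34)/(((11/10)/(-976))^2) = -1857523200/2057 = -903025.38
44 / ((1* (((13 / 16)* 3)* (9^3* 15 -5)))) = 0.00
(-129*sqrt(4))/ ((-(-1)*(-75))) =86/ 25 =3.44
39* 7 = 273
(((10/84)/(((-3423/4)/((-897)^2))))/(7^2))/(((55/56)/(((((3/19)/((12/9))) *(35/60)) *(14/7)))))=-536406/1669283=-0.32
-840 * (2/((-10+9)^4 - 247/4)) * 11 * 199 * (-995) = -4878843200/81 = -60232632.10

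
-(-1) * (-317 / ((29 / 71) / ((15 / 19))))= -337605 / 551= -612.71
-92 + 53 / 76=-6939 / 76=-91.30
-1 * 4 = -4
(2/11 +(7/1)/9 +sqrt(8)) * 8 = 760/99 +16 * sqrt(2) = 30.30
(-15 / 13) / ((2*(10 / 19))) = -57 / 52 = -1.10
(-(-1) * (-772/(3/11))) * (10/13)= -84920/39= -2177.44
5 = 5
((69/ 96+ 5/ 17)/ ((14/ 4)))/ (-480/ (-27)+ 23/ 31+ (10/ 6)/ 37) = 5687973/ 364890176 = 0.02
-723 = -723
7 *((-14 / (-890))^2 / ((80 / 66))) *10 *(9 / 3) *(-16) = -135828 / 198025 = -0.69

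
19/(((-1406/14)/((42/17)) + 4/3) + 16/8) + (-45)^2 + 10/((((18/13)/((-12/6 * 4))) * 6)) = 66315127/32913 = 2014.86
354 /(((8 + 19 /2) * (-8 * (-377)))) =177 /26390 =0.01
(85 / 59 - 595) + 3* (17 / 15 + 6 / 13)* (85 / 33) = -14711647 / 25311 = -581.24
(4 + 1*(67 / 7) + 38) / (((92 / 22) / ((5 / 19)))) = 1045 / 322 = 3.25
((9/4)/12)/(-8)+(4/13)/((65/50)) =4613/21632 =0.21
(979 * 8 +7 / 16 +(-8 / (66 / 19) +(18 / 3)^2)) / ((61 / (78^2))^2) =3202819486893 / 40931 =78249236.20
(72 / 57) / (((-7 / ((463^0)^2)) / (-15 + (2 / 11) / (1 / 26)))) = 2712 / 1463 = 1.85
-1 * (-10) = 10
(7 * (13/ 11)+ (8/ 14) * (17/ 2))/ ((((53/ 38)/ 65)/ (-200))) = -499434000/ 4081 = -122380.30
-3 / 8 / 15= -1 / 40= -0.02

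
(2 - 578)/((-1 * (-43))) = -576/43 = -13.40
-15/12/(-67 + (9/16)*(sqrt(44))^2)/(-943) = -5/159367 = -0.00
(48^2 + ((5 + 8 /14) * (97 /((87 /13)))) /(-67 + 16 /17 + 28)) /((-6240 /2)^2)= 302330983 /1278525830400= 0.00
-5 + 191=186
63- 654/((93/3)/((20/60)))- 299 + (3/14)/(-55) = -5801273/23870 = -243.04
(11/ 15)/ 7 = 11/ 105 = 0.10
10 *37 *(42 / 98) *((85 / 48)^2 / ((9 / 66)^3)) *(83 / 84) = 147660973625 / 762048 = 193768.60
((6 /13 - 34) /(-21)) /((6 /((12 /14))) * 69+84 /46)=10028 /3044223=0.00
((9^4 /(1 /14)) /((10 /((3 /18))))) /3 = 5103 /10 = 510.30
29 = 29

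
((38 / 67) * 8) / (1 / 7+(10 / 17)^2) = 614992 / 66263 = 9.28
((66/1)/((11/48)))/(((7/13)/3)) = 11232/7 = 1604.57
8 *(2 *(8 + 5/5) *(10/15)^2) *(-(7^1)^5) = -1075648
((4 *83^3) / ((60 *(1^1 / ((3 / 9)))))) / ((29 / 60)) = 2287148 / 87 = 26289.06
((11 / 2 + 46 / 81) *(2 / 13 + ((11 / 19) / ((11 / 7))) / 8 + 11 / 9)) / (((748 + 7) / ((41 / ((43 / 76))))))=1019303173 / 1230683220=0.83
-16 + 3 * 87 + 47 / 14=3477 / 14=248.36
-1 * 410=-410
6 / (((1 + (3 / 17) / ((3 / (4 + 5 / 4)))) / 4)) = 1632 / 89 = 18.34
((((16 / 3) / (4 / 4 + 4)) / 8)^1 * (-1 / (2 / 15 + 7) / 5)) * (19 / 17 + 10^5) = -3400038 / 9095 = -373.84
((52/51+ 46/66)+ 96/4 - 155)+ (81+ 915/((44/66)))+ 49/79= 39143629/29546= 1324.84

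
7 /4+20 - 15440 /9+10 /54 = -182911 /108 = -1693.62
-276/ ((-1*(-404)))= -69/ 101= -0.68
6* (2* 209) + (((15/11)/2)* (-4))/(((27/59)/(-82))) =296672/99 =2996.69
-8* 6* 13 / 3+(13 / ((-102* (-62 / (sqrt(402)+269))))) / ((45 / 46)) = -29515889 / 142290+299* sqrt(402) / 142290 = -207.39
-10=-10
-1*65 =-65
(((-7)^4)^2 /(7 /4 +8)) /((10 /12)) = 46118408 /65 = 709513.97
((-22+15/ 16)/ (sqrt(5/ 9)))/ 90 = -337 *sqrt(5)/ 2400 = -0.31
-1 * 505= -505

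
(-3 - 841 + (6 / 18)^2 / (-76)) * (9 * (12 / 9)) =-577297 / 57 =-10128.02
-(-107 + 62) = 45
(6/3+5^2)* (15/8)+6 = 453/8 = 56.62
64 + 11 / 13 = 843 / 13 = 64.85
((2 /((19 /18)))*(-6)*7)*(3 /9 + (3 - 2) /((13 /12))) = -24696 /247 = -99.98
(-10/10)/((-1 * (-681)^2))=1/463761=0.00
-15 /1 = -15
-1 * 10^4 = -10000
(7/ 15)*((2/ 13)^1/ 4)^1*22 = 77/ 195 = 0.39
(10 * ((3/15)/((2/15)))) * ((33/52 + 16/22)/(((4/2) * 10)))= 2337/2288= 1.02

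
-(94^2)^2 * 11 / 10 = -85882385.60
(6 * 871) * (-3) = -15678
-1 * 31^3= -29791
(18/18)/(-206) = -1/206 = -0.00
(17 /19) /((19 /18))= 306 /361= 0.85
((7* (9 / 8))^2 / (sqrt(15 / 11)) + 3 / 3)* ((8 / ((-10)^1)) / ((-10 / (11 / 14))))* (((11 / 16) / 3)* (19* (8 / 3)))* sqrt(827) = 1135.62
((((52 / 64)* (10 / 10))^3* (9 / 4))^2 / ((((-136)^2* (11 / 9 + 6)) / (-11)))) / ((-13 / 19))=4351582521 / 24824910970880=0.00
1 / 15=0.07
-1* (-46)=46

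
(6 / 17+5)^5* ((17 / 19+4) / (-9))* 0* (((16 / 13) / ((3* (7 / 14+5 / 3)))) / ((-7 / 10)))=0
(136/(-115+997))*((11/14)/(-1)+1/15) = -5134/46305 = -0.11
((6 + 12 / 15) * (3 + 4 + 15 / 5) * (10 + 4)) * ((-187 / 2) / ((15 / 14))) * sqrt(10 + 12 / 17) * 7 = -513128 * sqrt(3094) / 15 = -1902806.43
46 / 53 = 0.87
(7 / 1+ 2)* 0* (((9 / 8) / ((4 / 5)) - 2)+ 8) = 0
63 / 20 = 3.15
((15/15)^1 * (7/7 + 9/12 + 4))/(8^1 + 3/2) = 23/38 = 0.61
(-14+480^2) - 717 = 229669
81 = 81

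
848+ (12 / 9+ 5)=2563 / 3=854.33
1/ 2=0.50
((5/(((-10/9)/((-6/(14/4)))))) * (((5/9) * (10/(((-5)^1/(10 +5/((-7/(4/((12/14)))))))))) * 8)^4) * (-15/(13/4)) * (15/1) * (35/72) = -819200000000000/255879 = -3201513215.23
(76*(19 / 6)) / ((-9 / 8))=-5776 / 27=-213.93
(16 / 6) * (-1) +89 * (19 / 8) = 5009 / 24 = 208.71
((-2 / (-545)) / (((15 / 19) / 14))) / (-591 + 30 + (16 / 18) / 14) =-11172 / 96298775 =-0.00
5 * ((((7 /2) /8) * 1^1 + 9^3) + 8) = 58995 /16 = 3687.19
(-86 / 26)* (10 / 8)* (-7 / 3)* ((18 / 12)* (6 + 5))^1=16555 / 104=159.18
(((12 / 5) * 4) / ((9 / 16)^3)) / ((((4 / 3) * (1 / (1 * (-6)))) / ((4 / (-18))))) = 65536 / 1215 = 53.94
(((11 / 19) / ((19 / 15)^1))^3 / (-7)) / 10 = -0.00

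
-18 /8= -2.25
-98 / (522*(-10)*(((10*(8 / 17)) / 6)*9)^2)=14161 / 37584000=0.00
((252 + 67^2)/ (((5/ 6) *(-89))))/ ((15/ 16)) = -151712/ 2225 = -68.19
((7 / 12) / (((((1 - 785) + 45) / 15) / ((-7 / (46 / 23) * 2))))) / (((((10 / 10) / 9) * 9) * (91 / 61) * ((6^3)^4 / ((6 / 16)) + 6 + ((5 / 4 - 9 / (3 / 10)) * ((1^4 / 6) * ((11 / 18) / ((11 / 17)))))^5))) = 8030759536558080 / 839054401768826650425980923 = 0.00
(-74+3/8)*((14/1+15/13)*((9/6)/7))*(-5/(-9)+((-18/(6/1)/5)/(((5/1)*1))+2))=-15896521/27300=-582.29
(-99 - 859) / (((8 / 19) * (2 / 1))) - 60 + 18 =-9437 / 8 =-1179.62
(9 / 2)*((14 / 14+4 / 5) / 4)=81 / 40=2.02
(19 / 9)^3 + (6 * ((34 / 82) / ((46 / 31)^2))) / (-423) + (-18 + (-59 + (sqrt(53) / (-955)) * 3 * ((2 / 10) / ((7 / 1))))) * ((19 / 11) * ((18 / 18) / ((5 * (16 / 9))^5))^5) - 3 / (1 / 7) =-3254946367195166536034547775446906377872245340694969935219 / 280746654555582512133637417205760000000000000000000000000 - 40920185298435597559904193 * sqrt(53) / 138903687727127744315654144000000000000000000000000000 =-11.59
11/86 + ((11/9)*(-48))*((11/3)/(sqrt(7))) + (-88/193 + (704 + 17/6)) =17589862/24897 -1936*sqrt(7)/63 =625.20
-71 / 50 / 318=-71 / 15900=-0.00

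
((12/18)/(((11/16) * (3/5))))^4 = 655360000/96059601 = 6.82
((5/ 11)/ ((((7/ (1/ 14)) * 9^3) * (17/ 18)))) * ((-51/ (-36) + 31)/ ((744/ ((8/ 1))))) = 1945/ 828298548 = 0.00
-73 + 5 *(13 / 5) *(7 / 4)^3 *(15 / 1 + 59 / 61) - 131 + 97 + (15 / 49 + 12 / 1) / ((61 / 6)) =96286557 / 95648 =1006.68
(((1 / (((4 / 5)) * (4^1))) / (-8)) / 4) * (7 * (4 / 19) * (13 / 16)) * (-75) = 0.88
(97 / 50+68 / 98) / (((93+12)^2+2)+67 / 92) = 296838 / 1242824975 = 0.00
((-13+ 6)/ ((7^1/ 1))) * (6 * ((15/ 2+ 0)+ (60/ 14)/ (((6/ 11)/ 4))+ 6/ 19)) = -31317/ 133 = -235.47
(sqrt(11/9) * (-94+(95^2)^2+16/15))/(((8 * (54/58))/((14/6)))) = 248016870143 * sqrt(11)/29160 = 28209152.95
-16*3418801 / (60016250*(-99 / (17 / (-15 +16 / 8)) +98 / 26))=-1511110042 / 131765676875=-0.01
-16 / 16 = -1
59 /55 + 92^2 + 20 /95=8846221 /1045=8465.28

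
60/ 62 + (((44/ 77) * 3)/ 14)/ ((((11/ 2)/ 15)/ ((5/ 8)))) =39315/ 33418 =1.18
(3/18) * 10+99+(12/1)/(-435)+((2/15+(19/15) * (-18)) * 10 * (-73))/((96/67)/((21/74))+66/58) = 101581152722/36604815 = 2775.08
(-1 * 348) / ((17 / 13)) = -4524 / 17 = -266.12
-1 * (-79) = 79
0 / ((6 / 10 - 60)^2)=0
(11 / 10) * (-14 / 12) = -77 / 60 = -1.28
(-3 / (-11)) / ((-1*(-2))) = 3 / 22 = 0.14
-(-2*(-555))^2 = -1232100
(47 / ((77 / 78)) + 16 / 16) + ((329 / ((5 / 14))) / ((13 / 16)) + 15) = 5992962 / 5005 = 1197.40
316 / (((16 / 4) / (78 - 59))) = 1501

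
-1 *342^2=-116964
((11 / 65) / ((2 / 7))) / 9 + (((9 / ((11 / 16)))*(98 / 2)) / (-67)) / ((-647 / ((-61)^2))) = 30755506523 / 557901630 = 55.13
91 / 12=7.58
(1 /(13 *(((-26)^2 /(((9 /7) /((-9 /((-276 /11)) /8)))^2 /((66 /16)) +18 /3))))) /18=0.00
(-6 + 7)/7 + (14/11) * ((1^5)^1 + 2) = 305/77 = 3.96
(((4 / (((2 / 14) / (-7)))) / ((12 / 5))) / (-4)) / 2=245 / 24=10.21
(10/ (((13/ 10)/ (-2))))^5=-320000000000/ 371293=-861853.04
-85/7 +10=-15/7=-2.14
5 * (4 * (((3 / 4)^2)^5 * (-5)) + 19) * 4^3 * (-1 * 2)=-23427455 / 2048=-11439.19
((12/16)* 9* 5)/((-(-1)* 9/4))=15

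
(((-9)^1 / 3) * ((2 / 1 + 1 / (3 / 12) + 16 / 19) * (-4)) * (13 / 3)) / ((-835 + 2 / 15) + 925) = 75 / 19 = 3.95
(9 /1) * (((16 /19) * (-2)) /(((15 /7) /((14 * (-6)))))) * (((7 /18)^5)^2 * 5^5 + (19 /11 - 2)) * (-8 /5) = 49064434779353 /2024272055025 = 24.24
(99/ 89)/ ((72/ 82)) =451/ 356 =1.27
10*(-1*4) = -40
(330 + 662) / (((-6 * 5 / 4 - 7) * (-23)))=1984 / 667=2.97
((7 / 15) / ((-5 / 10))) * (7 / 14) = -7 / 15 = -0.47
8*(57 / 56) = 57 / 7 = 8.14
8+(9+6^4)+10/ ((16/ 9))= 10549/ 8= 1318.62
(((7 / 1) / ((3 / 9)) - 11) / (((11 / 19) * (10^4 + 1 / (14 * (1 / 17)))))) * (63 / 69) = 55860 / 35424301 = 0.00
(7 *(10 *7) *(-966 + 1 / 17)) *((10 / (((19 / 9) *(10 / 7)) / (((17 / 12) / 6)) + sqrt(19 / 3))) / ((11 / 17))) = -2298020424000 / 3857029 + 1139435126900 *sqrt(57) / 73283551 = -478413.52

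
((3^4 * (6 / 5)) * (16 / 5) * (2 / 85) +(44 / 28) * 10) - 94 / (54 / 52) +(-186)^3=-2584426144922 / 401625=-6434923.49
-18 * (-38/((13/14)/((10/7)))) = 13680/13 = 1052.31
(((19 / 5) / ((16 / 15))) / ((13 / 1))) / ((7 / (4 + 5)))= 513 / 1456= 0.35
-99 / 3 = -33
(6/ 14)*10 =30/ 7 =4.29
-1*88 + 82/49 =-4230/49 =-86.33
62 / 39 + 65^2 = 164837 / 39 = 4226.59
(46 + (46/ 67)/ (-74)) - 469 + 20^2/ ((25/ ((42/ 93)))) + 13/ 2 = -62906051/ 153698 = -409.28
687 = 687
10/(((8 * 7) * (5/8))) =2/7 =0.29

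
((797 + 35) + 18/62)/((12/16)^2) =412816/279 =1479.63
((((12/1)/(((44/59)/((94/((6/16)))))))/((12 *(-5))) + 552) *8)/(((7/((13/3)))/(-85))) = -204067.51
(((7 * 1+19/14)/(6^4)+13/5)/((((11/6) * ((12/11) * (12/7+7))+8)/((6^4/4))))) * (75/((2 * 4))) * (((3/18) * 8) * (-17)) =-20098845/2848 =-7057.18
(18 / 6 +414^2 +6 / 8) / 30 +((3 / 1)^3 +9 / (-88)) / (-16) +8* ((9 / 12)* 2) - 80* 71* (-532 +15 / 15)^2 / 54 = -29652396.36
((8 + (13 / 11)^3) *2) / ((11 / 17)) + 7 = 36.83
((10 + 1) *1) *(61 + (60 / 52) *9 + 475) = 78133 / 13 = 6010.23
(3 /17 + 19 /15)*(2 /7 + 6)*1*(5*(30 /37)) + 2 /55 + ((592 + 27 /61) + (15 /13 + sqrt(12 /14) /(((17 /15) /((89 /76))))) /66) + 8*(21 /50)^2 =445*sqrt(42) /198968 + 2752597631731 /4364473750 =630.70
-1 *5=-5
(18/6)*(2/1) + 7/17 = 109/17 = 6.41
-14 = -14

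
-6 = -6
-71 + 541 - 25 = 445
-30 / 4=-15 / 2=-7.50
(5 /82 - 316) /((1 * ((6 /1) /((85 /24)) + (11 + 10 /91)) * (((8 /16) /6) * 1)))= -400781290 /1353533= -296.10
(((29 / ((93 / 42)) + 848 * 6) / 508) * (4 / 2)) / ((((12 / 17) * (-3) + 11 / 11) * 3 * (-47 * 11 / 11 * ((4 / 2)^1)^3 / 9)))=4032417 / 28125928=0.14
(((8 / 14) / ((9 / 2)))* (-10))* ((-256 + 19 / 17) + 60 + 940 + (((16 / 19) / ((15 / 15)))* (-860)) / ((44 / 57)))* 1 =2888240 / 11781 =245.16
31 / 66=0.47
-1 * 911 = -911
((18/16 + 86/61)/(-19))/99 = -1237/917928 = -0.00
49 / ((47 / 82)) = 4018 / 47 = 85.49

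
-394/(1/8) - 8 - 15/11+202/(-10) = -174986/55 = -3181.56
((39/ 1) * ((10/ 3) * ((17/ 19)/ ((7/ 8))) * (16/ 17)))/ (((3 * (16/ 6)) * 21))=2080/ 2793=0.74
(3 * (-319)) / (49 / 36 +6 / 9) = -34452 / 73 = -471.95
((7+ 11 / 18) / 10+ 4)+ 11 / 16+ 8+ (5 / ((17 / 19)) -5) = 171811 / 12240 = 14.04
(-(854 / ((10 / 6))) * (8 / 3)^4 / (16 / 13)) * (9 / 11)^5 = -6215698944 / 805255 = -7718.92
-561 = -561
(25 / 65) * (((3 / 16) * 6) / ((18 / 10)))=25 / 104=0.24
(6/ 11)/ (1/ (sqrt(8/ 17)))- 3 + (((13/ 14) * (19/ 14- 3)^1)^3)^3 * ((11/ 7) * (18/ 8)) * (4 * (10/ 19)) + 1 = -334.68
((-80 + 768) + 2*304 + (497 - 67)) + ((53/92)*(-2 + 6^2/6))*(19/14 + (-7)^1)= 551585/322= 1713.00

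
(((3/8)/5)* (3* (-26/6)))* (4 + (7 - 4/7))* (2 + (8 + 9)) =-54093/280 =-193.19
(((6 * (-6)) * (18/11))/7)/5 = -648/385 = -1.68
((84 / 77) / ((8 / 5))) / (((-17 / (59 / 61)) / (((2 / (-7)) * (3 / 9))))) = 295 / 79849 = 0.00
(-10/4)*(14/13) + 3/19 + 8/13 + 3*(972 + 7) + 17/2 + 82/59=85834119/29146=2944.97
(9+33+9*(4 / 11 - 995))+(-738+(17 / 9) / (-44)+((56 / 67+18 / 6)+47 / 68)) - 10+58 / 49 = -53330418355 / 5525289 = -9652.06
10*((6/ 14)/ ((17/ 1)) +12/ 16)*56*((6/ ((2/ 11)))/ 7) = 243540/ 119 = 2046.55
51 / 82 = 0.62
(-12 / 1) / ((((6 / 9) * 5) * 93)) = -6 / 155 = -0.04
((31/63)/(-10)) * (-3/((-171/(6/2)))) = -0.00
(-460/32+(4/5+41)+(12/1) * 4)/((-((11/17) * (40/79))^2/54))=-146923443891/3872000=-37945.10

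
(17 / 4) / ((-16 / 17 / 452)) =-32657 / 16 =-2041.06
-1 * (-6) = 6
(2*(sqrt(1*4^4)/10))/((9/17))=272/45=6.04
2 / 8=1 / 4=0.25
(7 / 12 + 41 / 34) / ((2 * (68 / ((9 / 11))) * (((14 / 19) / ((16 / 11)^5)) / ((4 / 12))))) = 113623040 / 3583867903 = 0.03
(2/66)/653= 0.00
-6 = -6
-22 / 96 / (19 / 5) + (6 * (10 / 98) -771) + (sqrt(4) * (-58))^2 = 566891945 / 44688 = 12685.55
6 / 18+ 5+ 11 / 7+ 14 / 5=1019 / 105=9.70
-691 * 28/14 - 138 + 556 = -964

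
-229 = -229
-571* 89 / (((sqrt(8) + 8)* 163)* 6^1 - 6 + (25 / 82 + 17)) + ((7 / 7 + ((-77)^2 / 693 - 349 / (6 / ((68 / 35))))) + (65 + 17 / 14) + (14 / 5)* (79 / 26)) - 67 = -6783140442908317 / 65765452060854 + 222792935312* sqrt(2) / 120449545899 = -100.53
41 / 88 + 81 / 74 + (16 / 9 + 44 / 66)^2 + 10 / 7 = 16549615 / 1846152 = 8.96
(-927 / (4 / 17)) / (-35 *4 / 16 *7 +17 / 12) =47277 / 718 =65.85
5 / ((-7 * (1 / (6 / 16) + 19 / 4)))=-60 / 623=-0.10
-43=-43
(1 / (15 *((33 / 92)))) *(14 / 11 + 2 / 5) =8464 / 27225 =0.31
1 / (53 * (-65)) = -1 / 3445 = -0.00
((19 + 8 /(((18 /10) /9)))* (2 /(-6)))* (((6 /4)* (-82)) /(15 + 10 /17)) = 41123 /265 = 155.18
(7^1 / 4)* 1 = 7 / 4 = 1.75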